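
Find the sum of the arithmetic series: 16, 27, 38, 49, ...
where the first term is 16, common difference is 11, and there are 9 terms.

Sₙ = n/2 × (first + last)
Last term = a + (n-1)d = 16 + (9-1)×11 = 104
S_9 = 9/2 × (16 + 104)
S_9 = 9/2 × 120 = 540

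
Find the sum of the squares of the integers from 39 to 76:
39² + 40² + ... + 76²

Use ∑_{k=1}^{n} k² = n(n+1)(2n+1)/6, then subtract the first 38 terms.
∑_{k=1}^{76} k² = 76×77×153/6 = 149226
∑_{k=1}^{38} k² = 38×39×77/6 = 19019
∑_{k=39}^{76} k² = 149226 - 19019 = 130207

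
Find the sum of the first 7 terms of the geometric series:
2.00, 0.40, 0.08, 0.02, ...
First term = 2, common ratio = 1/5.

Sₙ = a(1 - rⁿ) / (1 - r)
S_7 = 2(1 - (1/5)^7) / (1 - (1/5))
S_7 = 2(1 - (1/78125)) / (4/5)
S_7 = 39062/15625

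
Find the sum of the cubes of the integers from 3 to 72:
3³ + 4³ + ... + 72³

Use ∑_{k=1}^{n} k³ = [n(n+1)/2]², then subtract the first 2 terms.
∑_{k=1}^{72} k³ = [72×73/2]² = 2628² = 6906384
∑_{k=1}^{2} k³ = [2×3/2]² = 3² = 9
∑_{k=3}^{72} k³ = 6906384 - 9 = 6906375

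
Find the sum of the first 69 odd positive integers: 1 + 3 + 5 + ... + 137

Sum of first n odd numbers = n²
= 69²
= 4761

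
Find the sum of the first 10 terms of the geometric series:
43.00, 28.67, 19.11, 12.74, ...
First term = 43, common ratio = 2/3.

Sₙ = a(1 - rⁿ) / (1 - r)
S_10 = 43(1 - (2/3)^10) / (1 - (2/3))
S_10 = 43(1 - (1024/59049)) / (1/3)
S_10 = 2495075/19683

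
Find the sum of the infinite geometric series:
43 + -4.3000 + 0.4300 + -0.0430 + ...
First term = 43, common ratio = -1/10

For |r| < 1, S = a / (1 - r)
S = 43 / (1 - (-1/10))
S = 43 / (11/10)
S = 430/11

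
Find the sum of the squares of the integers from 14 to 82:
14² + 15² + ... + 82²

Use ∑_{k=1}^{n} k² = n(n+1)(2n+1)/6, then subtract the first 13 terms.
∑_{k=1}^{82} k² = 82×83×165/6 = 187165
∑_{k=1}^{13} k² = 13×14×27/6 = 819
∑_{k=14}^{82} k² = 187165 - 819 = 186346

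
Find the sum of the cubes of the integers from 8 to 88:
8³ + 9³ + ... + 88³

Use ∑_{k=1}^{n} k³ = [n(n+1)/2]², then subtract the first 7 terms.
∑_{k=1}^{88} k³ = [88×89/2]² = 3916² = 15335056
∑_{k=1}^{7} k³ = [7×8/2]² = 28² = 784
∑_{k=8}^{88} k³ = 15335056 - 784 = 15334272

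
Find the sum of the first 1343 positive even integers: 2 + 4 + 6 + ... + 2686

Sum of first n even numbers = n(n+1)
= 1343×1344
= 1804992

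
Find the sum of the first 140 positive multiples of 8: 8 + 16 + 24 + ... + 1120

Factor out 8: = 8(1 + 2 + ... + 140) = 8 × n(n+1)/2
= 8 × 140×141/2
= 8 × 9870
= 78960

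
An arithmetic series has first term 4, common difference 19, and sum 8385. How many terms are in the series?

Using S = n/2 × [2a + (n-1)d]
8385 = n/2 × [2(4) + (n-1)(19)]
8385 = n/2 × [8 + 19n - 19]
16770 = n × [-11 + 19n]
19n² + (-11)n - 16770 = 0
Discriminant: Δ = (-11)² - 4(19)(-16770) = 121 + 1274520 = 1274641
√Δ = 1129
n = [-(-11) + √Δ] / (2·19) = (11 + 1129) / 38 = 1140 / 38 = 30
(The negative root is discarded since n must be a positive integer.)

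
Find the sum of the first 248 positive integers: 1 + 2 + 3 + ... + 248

Formula: ∑k = n(n+1)/2
= 248×249/2
= 61752/2
= 30876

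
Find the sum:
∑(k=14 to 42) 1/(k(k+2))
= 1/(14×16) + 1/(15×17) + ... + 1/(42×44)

Partial fractions: 1/(k(k+2)) = (1/2)[1/k - 1/(k+2)]
Telescoping leaves the first two and last two terms:
= (1/2)[1/14 + 1/15 - 1/43 - 1/44]
= 18299/397320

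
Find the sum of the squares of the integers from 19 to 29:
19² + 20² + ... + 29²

Use ∑_{k=1}^{n} k² = n(n+1)(2n+1)/6, then subtract the first 18 terms.
∑_{k=1}^{29} k² = 29×30×59/6 = 8555
∑_{k=1}^{18} k² = 18×19×37/6 = 2109
∑_{k=19}^{29} k² = 8555 - 2109 = 6446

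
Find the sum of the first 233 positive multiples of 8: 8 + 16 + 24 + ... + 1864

Factor out 8: = 8(1 + 2 + ... + 233) = 8 × n(n+1)/2
= 8 × 233×234/2
= 8 × 27261
= 218088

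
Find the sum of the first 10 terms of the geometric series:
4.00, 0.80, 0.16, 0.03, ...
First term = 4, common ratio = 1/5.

Sₙ = a(1 - rⁿ) / (1 - r)
S_10 = 4(1 - (1/5)^10) / (1 - (1/5))
S_10 = 4(1 - (1/9765625)) / (4/5)
S_10 = 9765624/1953125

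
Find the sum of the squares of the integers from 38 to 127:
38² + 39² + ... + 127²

Use ∑_{k=1}^{n} k² = n(n+1)(2n+1)/6, then subtract the first 37 terms.
∑_{k=1}^{127} k² = 127×128×255/6 = 690880
∑_{k=1}^{37} k² = 37×38×75/6 = 17575
∑_{k=38}^{127} k² = 690880 - 17575 = 673305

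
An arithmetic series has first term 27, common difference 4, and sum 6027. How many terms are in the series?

Using S = n/2 × [2a + (n-1)d]
6027 = n/2 × [2(27) + (n-1)(4)]
6027 = n/2 × [54 + 4n - 4]
12054 = n × [50 + 4n]
4n² + (50)n - 12054 = 0
Discriminant: Δ = (50)² - 4(4)(-12054) = 2500 + 192864 = 195364
√Δ = 442
n = [-(50) + √Δ] / (2·4) = (-50 + 442) / 8 = 392 / 8 = 49
(The negative root is discarded since n must be a positive integer.)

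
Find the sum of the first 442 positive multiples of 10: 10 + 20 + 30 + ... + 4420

Factor out 10: = 10(1 + 2 + ... + 442) = 10 × n(n+1)/2
= 10 × 442×443/2
= 10 × 97903
= 979030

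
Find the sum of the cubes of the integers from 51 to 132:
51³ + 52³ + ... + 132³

Use ∑_{k=1}^{n} k³ = [n(n+1)/2]², then subtract the first 50 terms.
∑_{k=1}^{132} k³ = [132×133/2]² = 8778² = 77053284
∑_{k=1}^{50} k³ = [50×51/2]² = 1275² = 1625625
∑_{k=51}^{132} k³ = 77053284 - 1625625 = 75427659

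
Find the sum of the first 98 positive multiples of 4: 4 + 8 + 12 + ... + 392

Factor out 4: = 4(1 + 2 + ... + 98) = 4 × n(n+1)/2
= 4 × 98×99/2
= 4 × 4851
= 19404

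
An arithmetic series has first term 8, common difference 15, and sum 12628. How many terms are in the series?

Using S = n/2 × [2a + (n-1)d]
12628 = n/2 × [2(8) + (n-1)(15)]
12628 = n/2 × [16 + 15n - 15]
25256 = n × [1 + 15n]
15n² + (1)n - 25256 = 0
Discriminant: Δ = (1)² - 4(15)(-25256) = 1 + 1515360 = 1515361
√Δ = 1231
n = [-(1) + √Δ] / (2·15) = (-1 + 1231) / 30 = 1230 / 30 = 41
(The negative root is discarded since n must be a positive integer.)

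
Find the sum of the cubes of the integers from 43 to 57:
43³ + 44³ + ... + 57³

Use ∑_{k=1}^{n} k³ = [n(n+1)/2]², then subtract the first 42 terms.
∑_{k=1}^{57} k³ = [57×58/2]² = 1653² = 2732409
∑_{k=1}^{42} k³ = [42×43/2]² = 903² = 815409
∑_{k=43}^{57} k³ = 2732409 - 815409 = 1917000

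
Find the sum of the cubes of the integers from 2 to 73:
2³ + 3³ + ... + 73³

Use ∑_{k=1}^{n} k³ = [n(n+1)/2]², then subtract the first 1 terms.
∑_{k=1}^{73} k³ = [73×74/2]² = 2701² = 7295401
∑_{k=1}^{1} k³ = [1×2/2]² = 1² = 1
∑_{k=2}^{73} k³ = 7295401 - 1 = 7295400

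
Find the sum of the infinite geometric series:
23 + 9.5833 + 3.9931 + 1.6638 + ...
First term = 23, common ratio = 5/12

For |r| < 1, S = a / (1 - r)
S = 23 / (1 - (5/12))
S = 23 / (7/12)
S = 276/7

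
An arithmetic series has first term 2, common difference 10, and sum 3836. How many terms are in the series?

Using S = n/2 × [2a + (n-1)d]
3836 = n/2 × [2(2) + (n-1)(10)]
3836 = n/2 × [4 + 10n - 10]
7672 = n × [-6 + 10n]
10n² + (-6)n - 7672 = 0
Discriminant: Δ = (-6)² - 4(10)(-7672) = 36 + 306880 = 306916
√Δ = 554
n = [-(-6) + √Δ] / (2·10) = (6 + 554) / 20 = 560 / 20 = 28
(The negative root is discarded since n must be a positive integer.)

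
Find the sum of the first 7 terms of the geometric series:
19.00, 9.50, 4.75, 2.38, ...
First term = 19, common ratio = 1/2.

Sₙ = a(1 - rⁿ) / (1 - r)
S_7 = 19(1 - (1/2)^7) / (1 - (1/2))
S_7 = 19(1 - (1/128)) / (1/2)
S_7 = 2413/64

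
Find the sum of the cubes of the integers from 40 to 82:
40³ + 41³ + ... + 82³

Use ∑_{k=1}^{n} k³ = [n(n+1)/2]², then subtract the first 39 terms.
∑_{k=1}^{82} k³ = [82×83/2]² = 3403² = 11580409
∑_{k=1}^{39} k³ = [39×40/2]² = 780² = 608400
∑_{k=40}^{82} k³ = 11580409 - 608400 = 10972009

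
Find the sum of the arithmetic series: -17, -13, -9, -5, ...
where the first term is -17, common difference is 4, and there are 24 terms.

Sₙ = n/2 × (first + last)
Last term = a + (n-1)d = -17 + (24-1)×4 = 75
S_24 = 24/2 × (-17 + 75)
S_24 = 24/2 × 58 = 696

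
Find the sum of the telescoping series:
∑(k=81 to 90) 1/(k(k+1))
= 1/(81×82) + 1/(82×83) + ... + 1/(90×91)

Partial fractions: 1/(k(k+1)) = 1/k - 1/(k+1)
The series telescopes:
= (1/81 - 1/82) + (1/82 - 1/83) + ... + (1/90 - 1/91)
= 1/81 - 1/91
= 10/7371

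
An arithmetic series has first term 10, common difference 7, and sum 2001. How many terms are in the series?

Using S = n/2 × [2a + (n-1)d]
2001 = n/2 × [2(10) + (n-1)(7)]
2001 = n/2 × [20 + 7n - 7]
4002 = n × [13 + 7n]
7n² + (13)n - 4002 = 0
Discriminant: Δ = (13)² - 4(7)(-4002) = 169 + 112056 = 112225
√Δ = 335
n = [-(13) + √Δ] / (2·7) = (-13 + 335) / 14 = 322 / 14 = 23
(The negative root is discarded since n must be a positive integer.)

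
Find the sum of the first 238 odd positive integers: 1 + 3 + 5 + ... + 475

Sum of first n odd numbers = n²
= 238²
= 56644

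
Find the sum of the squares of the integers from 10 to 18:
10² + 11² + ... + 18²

Use ∑_{k=1}^{n} k² = n(n+1)(2n+1)/6, then subtract the first 9 terms.
∑_{k=1}^{18} k² = 18×19×37/6 = 2109
∑_{k=1}^{9} k² = 9×10×19/6 = 285
∑_{k=10}^{18} k² = 2109 - 285 = 1824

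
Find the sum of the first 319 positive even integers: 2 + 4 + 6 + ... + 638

Sum of first n even numbers = n(n+1)
= 319×320
= 102080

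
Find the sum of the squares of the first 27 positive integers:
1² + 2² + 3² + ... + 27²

Formula: ∑k² = n(n+1)(2n+1)/6
= 27×28×55/6
= 41580/6
= 6930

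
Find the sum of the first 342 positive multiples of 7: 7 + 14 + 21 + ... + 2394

Factor out 7: = 7(1 + 2 + ... + 342) = 7 × n(n+1)/2
= 7 × 342×343/2
= 7 × 58653
= 410571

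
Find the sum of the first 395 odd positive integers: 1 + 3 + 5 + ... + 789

Sum of first n odd numbers = n²
= 395²
= 156025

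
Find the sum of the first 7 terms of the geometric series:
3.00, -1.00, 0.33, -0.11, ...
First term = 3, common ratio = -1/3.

Sₙ = a(1 - rⁿ) / (1 - r)
S_7 = 3(1 - (-1/3)^7) / (1 - (-1/3))
S_7 = 3(1 - (-1/2187)) / (4/3)
S_7 = 547/243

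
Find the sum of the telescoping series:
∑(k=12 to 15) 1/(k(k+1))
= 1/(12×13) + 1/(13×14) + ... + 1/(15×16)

Partial fractions: 1/(k(k+1)) = 1/k - 1/(k+1)
The series telescopes:
= (1/12 - 1/13) + (1/13 - 1/14) + ... + (1/15 - 1/16)
= 1/12 - 1/16
= 1/48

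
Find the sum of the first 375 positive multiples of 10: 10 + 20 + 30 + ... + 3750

Factor out 10: = 10(1 + 2 + ... + 375) = 10 × n(n+1)/2
= 10 × 375×376/2
= 10 × 70500
= 705000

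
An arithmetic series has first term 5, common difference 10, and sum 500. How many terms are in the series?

Using S = n/2 × [2a + (n-1)d]
500 = n/2 × [2(5) + (n-1)(10)]
500 = n/2 × [10 + 10n - 10]
1000 = n × [0 + 10n]
10n² + (0)n - 1000 = 0
Discriminant: Δ = (0)² - 4(10)(-1000) = 0 + 40000 = 40000
√Δ = 200
n = [-(0) + √Δ] / (2·10) = (0 + 200) / 20 = 200 / 20 = 10
(The negative root is discarded since n must be a positive integer.)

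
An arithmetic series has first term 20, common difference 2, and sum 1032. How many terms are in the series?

Using S = n/2 × [2a + (n-1)d]
1032 = n/2 × [2(20) + (n-1)(2)]
1032 = n/2 × [40 + 2n - 2]
2064 = n × [38 + 2n]
2n² + (38)n - 2064 = 0
Discriminant: Δ = (38)² - 4(2)(-2064) = 1444 + 16512 = 17956
√Δ = 134
n = [-(38) + √Δ] / (2·2) = (-38 + 134) / 4 = 96 / 4 = 24
(The negative root is discarded since n must be a positive integer.)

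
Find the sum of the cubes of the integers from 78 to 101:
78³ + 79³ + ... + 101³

Use ∑_{k=1}^{n} k³ = [n(n+1)/2]², then subtract the first 77 terms.
∑_{k=1}^{101} k³ = [101×102/2]² = 5151² = 26532801
∑_{k=1}^{77} k³ = [77×78/2]² = 3003² = 9018009
∑_{k=78}^{101} k³ = 26532801 - 9018009 = 17514792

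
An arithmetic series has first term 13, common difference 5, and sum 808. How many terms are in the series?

Using S = n/2 × [2a + (n-1)d]
808 = n/2 × [2(13) + (n-1)(5)]
808 = n/2 × [26 + 5n - 5]
1616 = n × [21 + 5n]
5n² + (21)n - 1616 = 0
Discriminant: Δ = (21)² - 4(5)(-1616) = 441 + 32320 = 32761
√Δ = 181
n = [-(21) + √Δ] / (2·5) = (-21 + 181) / 10 = 160 / 10 = 16
(The negative root is discarded since n must be a positive integer.)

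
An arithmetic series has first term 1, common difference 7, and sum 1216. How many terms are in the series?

Using S = n/2 × [2a + (n-1)d]
1216 = n/2 × [2(1) + (n-1)(7)]
1216 = n/2 × [2 + 7n - 7]
2432 = n × [-5 + 7n]
7n² + (-5)n - 2432 = 0
Discriminant: Δ = (-5)² - 4(7)(-2432) = 25 + 68096 = 68121
√Δ = 261
n = [-(-5) + √Δ] / (2·7) = (5 + 261) / 14 = 266 / 14 = 19
(The negative root is discarded since n must be a positive integer.)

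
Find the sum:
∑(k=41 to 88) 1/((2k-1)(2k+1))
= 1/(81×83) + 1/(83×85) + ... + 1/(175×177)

Partial fractions: 1/((2k-1)(2k+1)) = (1/2)[1/(2k-1) - 1/(2k+1)]
The series telescopes:
= (1/2)[1/81 - 1/177]
= 16/4779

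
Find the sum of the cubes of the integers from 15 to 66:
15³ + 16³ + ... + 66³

Use ∑_{k=1}^{n} k³ = [n(n+1)/2]², then subtract the first 14 terms.
∑_{k=1}^{66} k³ = [66×67/2]² = 2211² = 4888521
∑_{k=1}^{14} k³ = [14×15/2]² = 105² = 11025
∑_{k=15}^{66} k³ = 4888521 - 11025 = 4877496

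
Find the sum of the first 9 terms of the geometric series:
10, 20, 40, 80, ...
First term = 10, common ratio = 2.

Sₙ = a(1 - rⁿ) / (1 - r)
S_9 = 10(1 - 2^9) / (1 - 2)
S_9 = 10(1 - 512) / (-1)
S_9 = 5110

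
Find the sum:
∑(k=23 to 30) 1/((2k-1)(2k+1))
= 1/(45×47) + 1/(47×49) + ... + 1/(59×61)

Partial fractions: 1/((2k-1)(2k+1)) = (1/2)[1/(2k-1) - 1/(2k+1)]
The series telescopes:
= (1/2)[1/45 - 1/61]
= 8/2745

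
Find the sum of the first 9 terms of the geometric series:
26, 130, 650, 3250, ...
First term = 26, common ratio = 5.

Sₙ = a(1 - rⁿ) / (1 - r)
S_9 = 26(1 - 5^9) / (1 - 5)
S_9 = 26(1 - 1953125) / (-4)
S_9 = 12695306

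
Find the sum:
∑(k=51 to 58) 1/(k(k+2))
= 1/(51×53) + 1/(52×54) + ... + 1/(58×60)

Partial fractions: 1/(k(k+2)) = (1/2)[1/k - 1/(k+2)]
Telescoping leaves the first two and last two terms:
= (1/2)[1/51 + 1/52 - 1/59 - 1/60]
= 681/260780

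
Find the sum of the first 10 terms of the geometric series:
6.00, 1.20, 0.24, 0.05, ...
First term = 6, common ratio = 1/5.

Sₙ = a(1 - rⁿ) / (1 - r)
S_10 = 6(1 - (1/5)^10) / (1 - (1/5))
S_10 = 6(1 - (1/9765625)) / (4/5)
S_10 = 14648436/1953125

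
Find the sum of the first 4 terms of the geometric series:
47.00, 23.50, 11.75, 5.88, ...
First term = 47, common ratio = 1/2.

Sₙ = a(1 - rⁿ) / (1 - r)
S_4 = 47(1 - (1/2)^4) / (1 - (1/2))
S_4 = 47(1 - (1/16)) / (1/2)
S_4 = 705/8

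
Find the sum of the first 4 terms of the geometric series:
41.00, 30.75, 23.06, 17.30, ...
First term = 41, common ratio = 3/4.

Sₙ = a(1 - rⁿ) / (1 - r)
S_4 = 41(1 - (3/4)^4) / (1 - (3/4))
S_4 = 41(1 - (81/256)) / (1/4)
S_4 = 7175/64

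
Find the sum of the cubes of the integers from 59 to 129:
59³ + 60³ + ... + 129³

Use ∑_{k=1}^{n} k³ = [n(n+1)/2]², then subtract the first 58 terms.
∑_{k=1}^{129} k³ = [129×130/2]² = 8385² = 70308225
∑_{k=1}^{58} k³ = [58×59/2]² = 1711² = 2927521
∑_{k=59}^{129} k³ = 70308225 - 2927521 = 67380704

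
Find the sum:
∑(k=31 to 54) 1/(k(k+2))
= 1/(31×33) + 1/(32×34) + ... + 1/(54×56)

Partial fractions: 1/(k(k+2)) = (1/2)[1/k - 1/(k+2)]
Telescoping leaves the first two and last two terms:
= (1/2)[1/31 + 1/32 - 1/55 - 1/56]
= 10491/763840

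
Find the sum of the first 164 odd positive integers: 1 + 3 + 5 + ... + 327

Sum of first n odd numbers = n²
= 164²
= 26896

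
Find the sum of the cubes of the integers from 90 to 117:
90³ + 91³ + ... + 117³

Use ∑_{k=1}^{n} k³ = [n(n+1)/2]², then subtract the first 89 terms.
∑_{k=1}^{117} k³ = [117×118/2]² = 6903² = 47651409
∑_{k=1}^{89} k³ = [89×90/2]² = 4005² = 16040025
∑_{k=90}^{117} k³ = 47651409 - 16040025 = 31611384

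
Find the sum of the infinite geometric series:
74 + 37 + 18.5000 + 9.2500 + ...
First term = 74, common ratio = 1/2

For |r| < 1, S = a / (1 - r)
S = 74 / (1 - (1/2))
S = 74 / (1/2)
S = 148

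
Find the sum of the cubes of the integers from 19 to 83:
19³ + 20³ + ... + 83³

Use ∑_{k=1}^{n} k³ = [n(n+1)/2]², then subtract the first 18 terms.
∑_{k=1}^{83} k³ = [83×84/2]² = 3486² = 12152196
∑_{k=1}^{18} k³ = [18×19/2]² = 171² = 29241
∑_{k=19}^{83} k³ = 12152196 - 29241 = 12122955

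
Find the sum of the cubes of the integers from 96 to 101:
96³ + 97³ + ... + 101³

Use ∑_{k=1}^{n} k³ = [n(n+1)/2]², then subtract the first 95 terms.
∑_{k=1}^{101} k³ = [101×102/2]² = 5151² = 26532801
∑_{k=1}^{95} k³ = [95×96/2]² = 4560² = 20793600
∑_{k=96}^{101} k³ = 26532801 - 20793600 = 5739201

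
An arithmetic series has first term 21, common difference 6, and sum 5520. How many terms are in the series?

Using S = n/2 × [2a + (n-1)d]
5520 = n/2 × [2(21) + (n-1)(6)]
5520 = n/2 × [42 + 6n - 6]
11040 = n × [36 + 6n]
6n² + (36)n - 11040 = 0
Discriminant: Δ = (36)² - 4(6)(-11040) = 1296 + 264960 = 266256
√Δ = 516
n = [-(36) + √Δ] / (2·6) = (-36 + 516) / 12 = 480 / 12 = 40
(The negative root is discarded since n must be a positive integer.)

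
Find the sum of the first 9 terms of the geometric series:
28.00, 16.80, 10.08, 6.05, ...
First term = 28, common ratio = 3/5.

Sₙ = a(1 - rⁿ) / (1 - r)
S_9 = 28(1 - (3/5)^9) / (1 - (3/5))
S_9 = 28(1 - (19683/1953125)) / (2/5)
S_9 = 27068188/390625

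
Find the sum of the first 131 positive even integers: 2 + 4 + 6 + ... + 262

Sum of first n even numbers = n(n+1)
= 131×132
= 17292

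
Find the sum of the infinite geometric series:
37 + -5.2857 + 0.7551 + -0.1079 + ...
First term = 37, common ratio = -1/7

For |r| < 1, S = a / (1 - r)
S = 37 / (1 - (-1/7))
S = 37 / (8/7)
S = 259/8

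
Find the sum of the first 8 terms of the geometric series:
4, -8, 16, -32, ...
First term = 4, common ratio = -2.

Sₙ = a(1 - rⁿ) / (1 - r)
S_8 = 4(1 - (-2)^8) / (1 - (-2))
S_8 = 4(1 - 256) / (3)
S_8 = -340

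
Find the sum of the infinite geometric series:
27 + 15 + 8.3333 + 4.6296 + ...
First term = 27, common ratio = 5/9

For |r| < 1, S = a / (1 - r)
S = 27 / (1 - (5/9))
S = 27 / (4/9)
S = 243/4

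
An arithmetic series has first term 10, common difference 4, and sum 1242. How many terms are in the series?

Using S = n/2 × [2a + (n-1)d]
1242 = n/2 × [2(10) + (n-1)(4)]
1242 = n/2 × [20 + 4n - 4]
2484 = n × [16 + 4n]
4n² + (16)n - 2484 = 0
Discriminant: Δ = (16)² - 4(4)(-2484) = 256 + 39744 = 40000
√Δ = 200
n = [-(16) + √Δ] / (2·4) = (-16 + 200) / 8 = 184 / 8 = 23
(The negative root is discarded since n must be a positive integer.)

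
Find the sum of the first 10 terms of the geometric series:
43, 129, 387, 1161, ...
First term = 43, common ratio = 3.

Sₙ = a(1 - rⁿ) / (1 - r)
S_10 = 43(1 - 3^10) / (1 - 3)
S_10 = 43(1 - 59049) / (-2)
S_10 = 1269532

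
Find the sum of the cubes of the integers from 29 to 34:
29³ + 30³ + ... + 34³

Use ∑_{k=1}^{n} k³ = [n(n+1)/2]², then subtract the first 28 terms.
∑_{k=1}^{34} k³ = [34×35/2]² = 595² = 354025
∑_{k=1}^{28} k³ = [28×29/2]² = 406² = 164836
∑_{k=29}^{34} k³ = 354025 - 164836 = 189189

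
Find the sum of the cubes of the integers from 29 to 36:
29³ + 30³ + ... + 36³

Use ∑_{k=1}^{n} k³ = [n(n+1)/2]², then subtract the first 28 terms.
∑_{k=1}^{36} k³ = [36×37/2]² = 666² = 443556
∑_{k=1}^{28} k³ = [28×29/2]² = 406² = 164836
∑_{k=29}^{36} k³ = 443556 - 164836 = 278720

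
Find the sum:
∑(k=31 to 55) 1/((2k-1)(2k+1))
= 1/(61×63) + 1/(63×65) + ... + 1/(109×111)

Partial fractions: 1/((2k-1)(2k+1)) = (1/2)[1/(2k-1) - 1/(2k+1)]
The series telescopes:
= (1/2)[1/61 - 1/111]
= 25/6771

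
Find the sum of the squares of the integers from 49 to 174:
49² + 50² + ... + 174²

Use ∑_{k=1}^{n} k² = n(n+1)(2n+1)/6, then subtract the first 48 terms.
∑_{k=1}^{174} k² = 174×175×349/6 = 1771175
∑_{k=1}^{48} k² = 48×49×97/6 = 38024
∑_{k=49}^{174} k² = 1771175 - 38024 = 1733151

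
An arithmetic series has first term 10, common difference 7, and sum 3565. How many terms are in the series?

Using S = n/2 × [2a + (n-1)d]
3565 = n/2 × [2(10) + (n-1)(7)]
3565 = n/2 × [20 + 7n - 7]
7130 = n × [13 + 7n]
7n² + (13)n - 7130 = 0
Discriminant: Δ = (13)² - 4(7)(-7130) = 169 + 199640 = 199809
√Δ = 447
n = [-(13) + √Δ] / (2·7) = (-13 + 447) / 14 = 434 / 14 = 31
(The negative root is discarded since n must be a positive integer.)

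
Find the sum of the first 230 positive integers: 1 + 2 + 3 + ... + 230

Formula: ∑k = n(n+1)/2
= 230×231/2
= 53130/2
= 26565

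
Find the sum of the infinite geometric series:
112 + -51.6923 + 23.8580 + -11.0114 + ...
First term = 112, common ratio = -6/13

For |r| < 1, S = a / (1 - r)
S = 112 / (1 - (-6/13))
S = 112 / (19/13)
S = 1456/19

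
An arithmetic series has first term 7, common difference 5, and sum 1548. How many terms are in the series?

Using S = n/2 × [2a + (n-1)d]
1548 = n/2 × [2(7) + (n-1)(5)]
1548 = n/2 × [14 + 5n - 5]
3096 = n × [9 + 5n]
5n² + (9)n - 3096 = 0
Discriminant: Δ = (9)² - 4(5)(-3096) = 81 + 61920 = 62001
√Δ = 249
n = [-(9) + √Δ] / (2·5) = (-9 + 249) / 10 = 240 / 10 = 24
(The negative root is discarded since n must be a positive integer.)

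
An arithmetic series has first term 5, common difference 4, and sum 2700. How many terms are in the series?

Using S = n/2 × [2a + (n-1)d]
2700 = n/2 × [2(5) + (n-1)(4)]
2700 = n/2 × [10 + 4n - 4]
5400 = n × [6 + 4n]
4n² + (6)n - 5400 = 0
Discriminant: Δ = (6)² - 4(4)(-5400) = 36 + 86400 = 86436
√Δ = 294
n = [-(6) + √Δ] / (2·4) = (-6 + 294) / 8 = 288 / 8 = 36
(The negative root is discarded since n must be a positive integer.)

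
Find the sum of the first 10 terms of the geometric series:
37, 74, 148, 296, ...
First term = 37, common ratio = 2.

Sₙ = a(1 - rⁿ) / (1 - r)
S_10 = 37(1 - 2^10) / (1 - 2)
S_10 = 37(1 - 1024) / (-1)
S_10 = 37851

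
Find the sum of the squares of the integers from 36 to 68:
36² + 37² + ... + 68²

Use ∑_{k=1}^{n} k² = n(n+1)(2n+1)/6, then subtract the first 35 terms.
∑_{k=1}^{68} k² = 68×69×137/6 = 107134
∑_{k=1}^{35} k² = 35×36×71/6 = 14910
∑_{k=36}^{68} k² = 107134 - 14910 = 92224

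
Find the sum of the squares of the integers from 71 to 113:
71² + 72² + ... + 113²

Use ∑_{k=1}^{n} k² = n(n+1)(2n+1)/6, then subtract the first 70 terms.
∑_{k=1}^{113} k² = 113×114×227/6 = 487369
∑_{k=1}^{70} k² = 70×71×141/6 = 116795
∑_{k=71}^{113} k² = 487369 - 116795 = 370574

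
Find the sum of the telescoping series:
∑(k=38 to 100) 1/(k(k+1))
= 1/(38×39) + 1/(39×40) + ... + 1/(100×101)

Partial fractions: 1/(k(k+1)) = 1/k - 1/(k+1)
The series telescopes:
= (1/38 - 1/39) + (1/39 - 1/40) + ... + (1/100 - 1/101)
= 1/38 - 1/101
= 63/3838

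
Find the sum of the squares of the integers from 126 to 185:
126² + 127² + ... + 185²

Use ∑_{k=1}^{n} k² = n(n+1)(2n+1)/6, then subtract the first 125 terms.
∑_{k=1}^{185} k² = 185×186×371/6 = 2127685
∑_{k=1}^{125} k² = 125×126×251/6 = 658875
∑_{k=126}^{185} k² = 2127685 - 658875 = 1468810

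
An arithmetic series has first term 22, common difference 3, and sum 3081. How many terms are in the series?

Using S = n/2 × [2a + (n-1)d]
3081 = n/2 × [2(22) + (n-1)(3)]
3081 = n/2 × [44 + 3n - 3]
6162 = n × [41 + 3n]
3n² + (41)n - 6162 = 0
Discriminant: Δ = (41)² - 4(3)(-6162) = 1681 + 73944 = 75625
√Δ = 275
n = [-(41) + √Δ] / (2·3) = (-41 + 275) / 6 = 234 / 6 = 39
(The negative root is discarded since n must be a positive integer.)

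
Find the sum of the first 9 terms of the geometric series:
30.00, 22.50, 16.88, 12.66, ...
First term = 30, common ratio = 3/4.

Sₙ = a(1 - rⁿ) / (1 - r)
S_9 = 30(1 - (3/4)^9) / (1 - (3/4))
S_9 = 30(1 - (19683/262144)) / (1/4)
S_9 = 3636915/32768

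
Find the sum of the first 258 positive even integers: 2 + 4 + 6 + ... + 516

Sum of first n even numbers = n(n+1)
= 258×259
= 66822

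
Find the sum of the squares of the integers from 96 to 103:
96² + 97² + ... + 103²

Use ∑_{k=1}^{n} k² = n(n+1)(2n+1)/6, then subtract the first 95 terms.
∑_{k=1}^{103} k² = 103×104×207/6 = 369564
∑_{k=1}^{95} k² = 95×96×191/6 = 290320
∑_{k=96}^{103} k² = 369564 - 290320 = 79244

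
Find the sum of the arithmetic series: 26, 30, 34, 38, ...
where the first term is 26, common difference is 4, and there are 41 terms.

Sₙ = n/2 × (first + last)
Last term = a + (n-1)d = 26 + (41-1)×4 = 186
S_41 = 41/2 × (26 + 186)
S_41 = 41/2 × 212 = 4346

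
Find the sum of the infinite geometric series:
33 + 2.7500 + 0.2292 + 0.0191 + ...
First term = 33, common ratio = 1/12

For |r| < 1, S = a / (1 - r)
S = 33 / (1 - (1/12))
S = 33 / (11/12)
S = 36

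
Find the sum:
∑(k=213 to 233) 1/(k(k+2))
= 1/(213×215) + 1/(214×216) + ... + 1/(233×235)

Partial fractions: 1/(k(k+2)) = (1/2)[1/k - 1/(k+2)]
Telescoping leaves the first two and last two terms:
= (1/2)[1/213 + 1/214 - 1/234 - 1/235]
= 175231/417759030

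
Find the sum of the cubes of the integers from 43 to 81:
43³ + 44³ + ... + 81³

Use ∑_{k=1}^{n} k³ = [n(n+1)/2]², then subtract the first 42 terms.
∑_{k=1}^{81} k³ = [81×82/2]² = 3321² = 11029041
∑_{k=1}^{42} k³ = [42×43/2]² = 903² = 815409
∑_{k=43}^{81} k³ = 11029041 - 815409 = 10213632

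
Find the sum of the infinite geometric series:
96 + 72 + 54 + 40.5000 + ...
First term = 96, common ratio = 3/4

For |r| < 1, S = a / (1 - r)
S = 96 / (1 - (3/4))
S = 96 / (1/4)
S = 384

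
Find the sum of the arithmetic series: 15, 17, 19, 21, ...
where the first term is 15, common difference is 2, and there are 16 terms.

Sₙ = n/2 × (first + last)
Last term = a + (n-1)d = 15 + (16-1)×2 = 45
S_16 = 16/2 × (15 + 45)
S_16 = 16/2 × 60 = 480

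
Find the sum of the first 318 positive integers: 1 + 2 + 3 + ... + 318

Formula: ∑k = n(n+1)/2
= 318×319/2
= 101442/2
= 50721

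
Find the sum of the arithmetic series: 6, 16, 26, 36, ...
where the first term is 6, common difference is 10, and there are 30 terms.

Sₙ = n/2 × (first + last)
Last term = a + (n-1)d = 6 + (30-1)×10 = 296
S_30 = 30/2 × (6 + 296)
S_30 = 30/2 × 302 = 4530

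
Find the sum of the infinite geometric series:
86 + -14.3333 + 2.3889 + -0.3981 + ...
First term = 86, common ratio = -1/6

For |r| < 1, S = a / (1 - r)
S = 86 / (1 - (-1/6))
S = 86 / (7/6)
S = 516/7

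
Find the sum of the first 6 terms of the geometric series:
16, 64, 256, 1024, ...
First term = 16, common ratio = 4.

Sₙ = a(1 - rⁿ) / (1 - r)
S_6 = 16(1 - 4^6) / (1 - 4)
S_6 = 16(1 - 4096) / (-3)
S_6 = 21840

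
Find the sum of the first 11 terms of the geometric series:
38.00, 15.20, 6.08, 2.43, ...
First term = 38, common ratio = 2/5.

Sₙ = a(1 - rⁿ) / (1 - r)
S_11 = 38(1 - (2/5)^11) / (1 - (2/5))
S_11 = 38(1 - (2048/48828125)) / (3/5)
S_11 = 618463642/9765625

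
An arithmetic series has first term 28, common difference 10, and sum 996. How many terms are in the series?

Using S = n/2 × [2a + (n-1)d]
996 = n/2 × [2(28) + (n-1)(10)]
996 = n/2 × [56 + 10n - 10]
1992 = n × [46 + 10n]
10n² + (46)n - 1992 = 0
Discriminant: Δ = (46)² - 4(10)(-1992) = 2116 + 79680 = 81796
√Δ = 286
n = [-(46) + √Δ] / (2·10) = (-46 + 286) / 20 = 240 / 20 = 12
(The negative root is discarded since n must be a positive integer.)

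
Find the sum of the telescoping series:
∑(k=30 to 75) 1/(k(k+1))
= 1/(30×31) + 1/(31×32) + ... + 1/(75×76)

Partial fractions: 1/(k(k+1)) = 1/k - 1/(k+1)
The series telescopes:
= (1/30 - 1/31) + (1/31 - 1/32) + ... + (1/75 - 1/76)
= 1/30 - 1/76
= 23/1140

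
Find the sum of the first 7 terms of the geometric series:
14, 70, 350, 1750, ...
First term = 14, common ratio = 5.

Sₙ = a(1 - rⁿ) / (1 - r)
S_7 = 14(1 - 5^7) / (1 - 5)
S_7 = 14(1 - 78125) / (-4)
S_7 = 273434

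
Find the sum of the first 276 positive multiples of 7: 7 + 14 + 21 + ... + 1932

Factor out 7: = 7(1 + 2 + ... + 276) = 7 × n(n+1)/2
= 7 × 276×277/2
= 7 × 38226
= 267582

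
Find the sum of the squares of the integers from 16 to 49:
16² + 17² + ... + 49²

Use ∑_{k=1}^{n} k² = n(n+1)(2n+1)/6, then subtract the first 15 terms.
∑_{k=1}^{49} k² = 49×50×99/6 = 40425
∑_{k=1}^{15} k² = 15×16×31/6 = 1240
∑_{k=16}^{49} k² = 40425 - 1240 = 39185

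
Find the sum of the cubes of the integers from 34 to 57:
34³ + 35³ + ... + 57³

Use ∑_{k=1}^{n} k³ = [n(n+1)/2]², then subtract the first 33 terms.
∑_{k=1}^{57} k³ = [57×58/2]² = 1653² = 2732409
∑_{k=1}^{33} k³ = [33×34/2]² = 561² = 314721
∑_{k=34}^{57} k³ = 2732409 - 314721 = 2417688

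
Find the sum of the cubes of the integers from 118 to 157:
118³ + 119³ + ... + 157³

Use ∑_{k=1}^{n} k³ = [n(n+1)/2]², then subtract the first 117 terms.
∑_{k=1}^{157} k³ = [157×158/2]² = 12403² = 153834409
∑_{k=1}^{117} k³ = [117×118/2]² = 6903² = 47651409
∑_{k=118}^{157} k³ = 153834409 - 47651409 = 106183000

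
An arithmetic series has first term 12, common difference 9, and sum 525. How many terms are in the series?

Using S = n/2 × [2a + (n-1)d]
525 = n/2 × [2(12) + (n-1)(9)]
525 = n/2 × [24 + 9n - 9]
1050 = n × [15 + 9n]
9n² + (15)n - 1050 = 0
Discriminant: Δ = (15)² - 4(9)(-1050) = 225 + 37800 = 38025
√Δ = 195
n = [-(15) + √Δ] / (2·9) = (-15 + 195) / 18 = 180 / 18 = 10
(The negative root is discarded since n must be a positive integer.)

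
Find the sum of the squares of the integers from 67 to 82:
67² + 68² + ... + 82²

Use ∑_{k=1}^{n} k² = n(n+1)(2n+1)/6, then subtract the first 66 terms.
∑_{k=1}^{82} k² = 82×83×165/6 = 187165
∑_{k=1}^{66} k² = 66×67×133/6 = 98021
∑_{k=67}^{82} k² = 187165 - 98021 = 89144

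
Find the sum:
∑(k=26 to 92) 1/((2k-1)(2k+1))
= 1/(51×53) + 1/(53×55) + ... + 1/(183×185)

Partial fractions: 1/((2k-1)(2k+1)) = (1/2)[1/(2k-1) - 1/(2k+1)]
The series telescopes:
= (1/2)[1/51 - 1/185]
= 67/9435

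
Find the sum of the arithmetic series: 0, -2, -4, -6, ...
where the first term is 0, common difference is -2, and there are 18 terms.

Sₙ = n/2 × (first + last)
Last term = a + (n-1)d = 0 + (18-1)×(-2) = -34
S_18 = 18/2 × (0 + (-34))
S_18 = 18/2 × (-34) = -306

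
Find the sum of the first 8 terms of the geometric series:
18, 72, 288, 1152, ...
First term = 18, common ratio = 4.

Sₙ = a(1 - rⁿ) / (1 - r)
S_8 = 18(1 - 4^8) / (1 - 4)
S_8 = 18(1 - 65536) / (-3)
S_8 = 393210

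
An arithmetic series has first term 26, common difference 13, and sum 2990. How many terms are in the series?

Using S = n/2 × [2a + (n-1)d]
2990 = n/2 × [2(26) + (n-1)(13)]
2990 = n/2 × [52 + 13n - 13]
5980 = n × [39 + 13n]
13n² + (39)n - 5980 = 0
Discriminant: Δ = (39)² - 4(13)(-5980) = 1521 + 310960 = 312481
√Δ = 559
n = [-(39) + √Δ] / (2·13) = (-39 + 559) / 26 = 520 / 26 = 20
(The negative root is discarded since n must be a positive integer.)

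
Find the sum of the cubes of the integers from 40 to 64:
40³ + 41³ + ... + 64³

Use ∑_{k=1}^{n} k³ = [n(n+1)/2]², then subtract the first 39 terms.
∑_{k=1}^{64} k³ = [64×65/2]² = 2080² = 4326400
∑_{k=1}^{39} k³ = [39×40/2]² = 780² = 608400
∑_{k=40}^{64} k³ = 4326400 - 608400 = 3718000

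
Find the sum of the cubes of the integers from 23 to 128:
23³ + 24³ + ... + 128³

Use ∑_{k=1}^{n} k³ = [n(n+1)/2]², then subtract the first 22 terms.
∑_{k=1}^{128} k³ = [128×129/2]² = 8256² = 68161536
∑_{k=1}^{22} k³ = [22×23/2]² = 253² = 64009
∑_{k=23}^{128} k³ = 68161536 - 64009 = 68097527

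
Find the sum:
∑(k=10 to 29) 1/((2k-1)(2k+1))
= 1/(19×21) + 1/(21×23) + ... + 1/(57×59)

Partial fractions: 1/((2k-1)(2k+1)) = (1/2)[1/(2k-1) - 1/(2k+1)]
The series telescopes:
= (1/2)[1/19 - 1/59]
= 20/1121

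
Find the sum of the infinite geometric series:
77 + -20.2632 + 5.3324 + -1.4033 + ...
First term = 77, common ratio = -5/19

For |r| < 1, S = a / (1 - r)
S = 77 / (1 - (-5/19))
S = 77 / (24/19)
S = 1463/24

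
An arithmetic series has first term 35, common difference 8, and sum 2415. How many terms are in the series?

Using S = n/2 × [2a + (n-1)d]
2415 = n/2 × [2(35) + (n-1)(8)]
2415 = n/2 × [70 + 8n - 8]
4830 = n × [62 + 8n]
8n² + (62)n - 4830 = 0
Discriminant: Δ = (62)² - 4(8)(-4830) = 3844 + 154560 = 158404
√Δ = 398
n = [-(62) + √Δ] / (2·8) = (-62 + 398) / 16 = 336 / 16 = 21
(The negative root is discarded since n must be a positive integer.)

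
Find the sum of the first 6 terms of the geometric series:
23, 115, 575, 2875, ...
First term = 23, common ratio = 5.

Sₙ = a(1 - rⁿ) / (1 - r)
S_6 = 23(1 - 5^6) / (1 - 5)
S_6 = 23(1 - 15625) / (-4)
S_6 = 89838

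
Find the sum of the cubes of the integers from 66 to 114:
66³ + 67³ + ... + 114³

Use ∑_{k=1}^{n} k³ = [n(n+1)/2]², then subtract the first 65 terms.
∑_{k=1}^{114} k³ = [114×115/2]² = 6555² = 42968025
∑_{k=1}^{65} k³ = [65×66/2]² = 2145² = 4601025
∑_{k=66}^{114} k³ = 42968025 - 4601025 = 38367000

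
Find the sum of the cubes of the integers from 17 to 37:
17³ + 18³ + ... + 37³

Use ∑_{k=1}^{n} k³ = [n(n+1)/2]², then subtract the first 16 terms.
∑_{k=1}^{37} k³ = [37×38/2]² = 703² = 494209
∑_{k=1}^{16} k³ = [16×17/2]² = 136² = 18496
∑_{k=17}^{37} k³ = 494209 - 18496 = 475713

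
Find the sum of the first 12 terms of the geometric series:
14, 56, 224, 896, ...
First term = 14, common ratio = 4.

Sₙ = a(1 - rⁿ) / (1 - r)
S_12 = 14(1 - 4^12) / (1 - 4)
S_12 = 14(1 - 16777216) / (-3)
S_12 = 78293670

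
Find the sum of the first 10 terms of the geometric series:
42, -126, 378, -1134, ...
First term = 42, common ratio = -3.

Sₙ = a(1 - rⁿ) / (1 - r)
S_10 = 42(1 - (-3)^10) / (1 - (-3))
S_10 = 42(1 - 59049) / (4)
S_10 = -620004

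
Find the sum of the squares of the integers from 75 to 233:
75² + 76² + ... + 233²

Use ∑_{k=1}^{n} k² = n(n+1)(2n+1)/6, then subtract the first 74 terms.
∑_{k=1}^{233} k² = 233×234×467/6 = 4243629
∑_{k=1}^{74} k² = 74×75×149/6 = 137825
∑_{k=75}^{233} k² = 4243629 - 137825 = 4105804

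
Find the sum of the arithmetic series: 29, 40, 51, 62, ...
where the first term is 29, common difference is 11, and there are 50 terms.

Sₙ = n/2 × (first + last)
Last term = a + (n-1)d = 29 + (50-1)×11 = 568
S_50 = 50/2 × (29 + 568)
S_50 = 50/2 × 597 = 14925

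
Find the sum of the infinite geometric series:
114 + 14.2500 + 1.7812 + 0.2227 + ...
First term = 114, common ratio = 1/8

For |r| < 1, S = a / (1 - r)
S = 114 / (1 - (1/8))
S = 114 / (7/8)
S = 912/7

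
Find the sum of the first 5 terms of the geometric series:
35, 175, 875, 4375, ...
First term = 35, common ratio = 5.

Sₙ = a(1 - rⁿ) / (1 - r)
S_5 = 35(1 - 5^5) / (1 - 5)
S_5 = 35(1 - 3125) / (-4)
S_5 = 27335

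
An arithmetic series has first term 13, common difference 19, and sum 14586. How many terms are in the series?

Using S = n/2 × [2a + (n-1)d]
14586 = n/2 × [2(13) + (n-1)(19)]
14586 = n/2 × [26 + 19n - 19]
29172 = n × [7 + 19n]
19n² + (7)n - 29172 = 0
Discriminant: Δ = (7)² - 4(19)(-29172) = 49 + 2217072 = 2217121
√Δ = 1489
n = [-(7) + √Δ] / (2·19) = (-7 + 1489) / 38 = 1482 / 38 = 39
(The negative root is discarded since n must be a positive integer.)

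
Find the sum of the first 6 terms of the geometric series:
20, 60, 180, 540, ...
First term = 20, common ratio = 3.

Sₙ = a(1 - rⁿ) / (1 - r)
S_6 = 20(1 - 3^6) / (1 - 3)
S_6 = 20(1 - 729) / (-2)
S_6 = 7280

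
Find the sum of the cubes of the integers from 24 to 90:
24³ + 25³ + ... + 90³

Use ∑_{k=1}^{n} k³ = [n(n+1)/2]², then subtract the first 23 terms.
∑_{k=1}^{90} k³ = [90×91/2]² = 4095² = 16769025
∑_{k=1}^{23} k³ = [23×24/2]² = 276² = 76176
∑_{k=24}^{90} k³ = 16769025 - 76176 = 16692849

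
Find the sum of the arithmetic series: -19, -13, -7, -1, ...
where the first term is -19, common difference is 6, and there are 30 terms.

Sₙ = n/2 × (first + last)
Last term = a + (n-1)d = -19 + (30-1)×6 = 155
S_30 = 30/2 × (-19 + 155)
S_30 = 30/2 × 136 = 2040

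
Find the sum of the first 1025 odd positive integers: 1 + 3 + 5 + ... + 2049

Sum of first n odd numbers = n²
= 1025²
= 1050625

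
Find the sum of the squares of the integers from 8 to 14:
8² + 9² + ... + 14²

Use ∑_{k=1}^{n} k² = n(n+1)(2n+1)/6, then subtract the first 7 terms.
∑_{k=1}^{14} k² = 14×15×29/6 = 1015
∑_{k=1}^{7} k² = 7×8×15/6 = 140
∑_{k=8}^{14} k² = 1015 - 140 = 875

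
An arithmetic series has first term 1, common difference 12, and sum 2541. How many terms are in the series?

Using S = n/2 × [2a + (n-1)d]
2541 = n/2 × [2(1) + (n-1)(12)]
2541 = n/2 × [2 + 12n - 12]
5082 = n × [-10 + 12n]
12n² + (-10)n - 5082 = 0
Discriminant: Δ = (-10)² - 4(12)(-5082) = 100 + 243936 = 244036
√Δ = 494
n = [-(-10) + √Δ] / (2·12) = (10 + 494) / 24 = 504 / 24 = 21
(The negative root is discarded since n must be a positive integer.)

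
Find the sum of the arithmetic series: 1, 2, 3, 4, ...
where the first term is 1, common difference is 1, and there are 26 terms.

Sₙ = n/2 × (first + last)
Last term = a + (n-1)d = 1 + (26-1)×1 = 26
S_26 = 26/2 × (1 + 26)
S_26 = 26/2 × 27 = 351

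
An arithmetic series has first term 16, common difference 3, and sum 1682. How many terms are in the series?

Using S = n/2 × [2a + (n-1)d]
1682 = n/2 × [2(16) + (n-1)(3)]
1682 = n/2 × [32 + 3n - 3]
3364 = n × [29 + 3n]
3n² + (29)n - 3364 = 0
Discriminant: Δ = (29)² - 4(3)(-3364) = 841 + 40368 = 41209
√Δ = 203
n = [-(29) + √Δ] / (2·3) = (-29 + 203) / 6 = 174 / 6 = 29
(The negative root is discarded since n must be a positive integer.)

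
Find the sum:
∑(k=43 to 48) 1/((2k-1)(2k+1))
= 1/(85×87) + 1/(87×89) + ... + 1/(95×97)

Partial fractions: 1/((2k-1)(2k+1)) = (1/2)[1/(2k-1) - 1/(2k+1)]
The series telescopes:
= (1/2)[1/85 - 1/97]
= 6/8245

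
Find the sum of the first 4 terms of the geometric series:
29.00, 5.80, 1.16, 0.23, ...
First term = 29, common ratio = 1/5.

Sₙ = a(1 - rⁿ) / (1 - r)
S_4 = 29(1 - (1/5)^4) / (1 - (1/5))
S_4 = 29(1 - (1/625)) / (4/5)
S_4 = 4524/125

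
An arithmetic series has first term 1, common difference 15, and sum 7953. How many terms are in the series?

Using S = n/2 × [2a + (n-1)d]
7953 = n/2 × [2(1) + (n-1)(15)]
7953 = n/2 × [2 + 15n - 15]
15906 = n × [-13 + 15n]
15n² + (-13)n - 15906 = 0
Discriminant: Δ = (-13)² - 4(15)(-15906) = 169 + 954360 = 954529
√Δ = 977
n = [-(-13) + √Δ] / (2·15) = (13 + 977) / 30 = 990 / 30 = 33
(The negative root is discarded since n must be a positive integer.)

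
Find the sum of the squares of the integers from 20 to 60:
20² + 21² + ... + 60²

Use ∑_{k=1}^{n} k² = n(n+1)(2n+1)/6, then subtract the first 19 terms.
∑_{k=1}^{60} k² = 60×61×121/6 = 73810
∑_{k=1}^{19} k² = 19×20×39/6 = 2470
∑_{k=20}^{60} k² = 73810 - 2470 = 71340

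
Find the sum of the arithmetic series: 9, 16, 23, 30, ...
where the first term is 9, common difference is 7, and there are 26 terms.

Sₙ = n/2 × (first + last)
Last term = a + (n-1)d = 9 + (26-1)×7 = 184
S_26 = 26/2 × (9 + 184)
S_26 = 26/2 × 193 = 2509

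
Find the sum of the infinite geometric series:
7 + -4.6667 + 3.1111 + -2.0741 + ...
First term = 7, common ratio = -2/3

For |r| < 1, S = a / (1 - r)
S = 7 / (1 - (-2/3))
S = 7 / (5/3)
S = 21/5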